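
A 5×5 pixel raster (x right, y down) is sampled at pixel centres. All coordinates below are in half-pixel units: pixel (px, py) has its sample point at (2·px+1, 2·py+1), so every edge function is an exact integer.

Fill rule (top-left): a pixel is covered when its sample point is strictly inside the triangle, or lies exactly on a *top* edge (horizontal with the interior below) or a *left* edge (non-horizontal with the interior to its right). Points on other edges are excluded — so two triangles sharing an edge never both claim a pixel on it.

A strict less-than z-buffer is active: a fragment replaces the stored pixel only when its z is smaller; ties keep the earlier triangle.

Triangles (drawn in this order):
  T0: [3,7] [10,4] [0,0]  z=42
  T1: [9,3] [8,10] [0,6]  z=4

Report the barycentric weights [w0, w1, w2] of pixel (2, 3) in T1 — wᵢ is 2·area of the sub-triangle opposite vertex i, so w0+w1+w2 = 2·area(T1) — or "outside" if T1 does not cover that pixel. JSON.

T0:
  2·area = 58  (B↔C swapped to make it positive)
  edge (3, 7)→(0, 0): d=(-3,-7) top-left  bias=+0
  edge (0, 0)→(10, 4): d=(10,4) right/bottom  bias=-1
  edge (10, 4)→(3, 7): d=(-7,3) right/bottom  bias=-1
    (0,0)@(1, 1): e=[4,6,48] → █
    (1,0)@(3, 1): e=[18,-2,42] → ·
    (0,1)@(1, 3): e=[-2,26,34] → ·
    (1,1)@(3, 3): e=[12,18,28] → █
    (2,1)@(5, 3): e=[26,10,22] → █
    (3,1)@(7, 3): e=[40,2,16] → █
    (4,1)@(9, 3): e=[54,-6,10] → ·
    (1,2)@(3, 5): e=[6,38,14] → █
    (4,2)@(9, 5): e=[48,14,-4] → ·
    (1,3)@(3, 7): e=[0,58,0] → ·  [on edge]
    (2,3)@(5, 7): e=[14,50,-6] → ·
    (3,3)@(7, 7): e=[28,42,-12] → ·
  covered (7 px):
    █ · · · ·
    · █ █ █ ·
    · █ █ █ ·
    · · · · ·
    · · · · ·
T1:
  2·area = 60
  edge (9, 3)→(8, 10): d=(-1,7) right/bottom  bias=-1
  edge (8, 10)→(0, 6): d=(-8,-4) top-left  bias=+0
  edge (0, 6)→(9, 3): d=(9,-3) top-left  bias=+0
    (4,1)@(9, 3): e=[0,60,0] → ·  [on edge]
    (1,2)@(3, 5): e=[40,20,0] → █  [on edge]
    (2,2)@(5, 5): e=[26,28,6] → █
    (3,2)@(7, 5): e=[12,36,12] → █
    (4,2)@(9, 5): e=[-2,44,18] → ·
    (1,3)@(3, 7): e=[38,4,18] → █
    (4,3)@(9, 7): e=[-4,28,36] → ·
    (1,4)@(3, 9): e=[36,-12,36] → ·
    (2,4)@(5, 9): e=[22,-4,42] → ·
    (3,4)@(7, 9): e=[8,4,48] → █
    (4,4)@(9, 9): e=[-6,12,54] → ·
  covered (7 px):
    · · · · ·
    · · · · ·
    · █ █ █ ·
    · █ █ █ ·
    · · · █ ·

Answer: [12,24,24]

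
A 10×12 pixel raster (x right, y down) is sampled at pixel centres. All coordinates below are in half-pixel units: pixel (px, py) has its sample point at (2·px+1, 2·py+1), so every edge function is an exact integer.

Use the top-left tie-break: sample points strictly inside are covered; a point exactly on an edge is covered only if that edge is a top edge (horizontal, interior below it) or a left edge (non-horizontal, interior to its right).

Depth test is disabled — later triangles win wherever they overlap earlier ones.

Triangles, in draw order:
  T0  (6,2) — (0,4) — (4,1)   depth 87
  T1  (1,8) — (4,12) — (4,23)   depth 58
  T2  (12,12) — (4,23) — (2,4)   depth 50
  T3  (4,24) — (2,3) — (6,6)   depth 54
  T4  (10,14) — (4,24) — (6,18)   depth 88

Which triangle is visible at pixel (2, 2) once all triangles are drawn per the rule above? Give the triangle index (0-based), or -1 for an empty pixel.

T0:
  2·area = 10
  edge (6, 2)→(0, 4): d=(-6,2) right/bottom  bias=-1
  edge (0, 4)→(4, 1): d=(4,-3) top-left  bias=+0
  edge (4, 1)→(6, 2): d=(2,1) right/bottom  bias=-1
    (4,0)@(9, 1): e=[0,15,-5] → .  [on edge]
    (1,1)@(3, 3): e=[0,5,5] → .  [on edge]
  covered (0 px):
    . . . . . . . . . .
    . . . . . . . . . .
    . . . . . . . . . .
    . . . . . . . . . .
    . . . . . . . . . .
    . . . . . . . . . .
    . . . . . . . . . .
    . . . . . . . . . .
    . . . . . . . . . .
    . . . . . . . . . .
    . . . . . . . . . .
    . . . . . . . . . .
T1:
  2·area = 33
  edge (1, 8)→(4, 12): d=(3,4) right/bottom  bias=-1
  edge (4, 12)→(4, 23): d=(0,11) right/bottom  bias=-1
  edge (4, 23)→(1, 8): d=(-3,-15) top-left  bias=+0
    (1,5)@(3, 11): e=[1,11,21] → X
    (2,5)@(5, 11): e=[-7,-11,51] → .
    (1,6)@(3, 13): e=[7,11,15] → X
    (2,6)@(5, 13): e=[-1,-11,45] → .
    (1,7)@(3, 15): e=[13,11,9] → X
    (2,7)@(5, 15): e=[5,-11,39] → .
    (1,8)@(3, 17): e=[19,11,3] → X
    (2,8)@(5, 17): e=[11,-11,33] → .
    (1,9)@(3, 19): e=[25,11,-3] → .
  covered (4 px):
    . . . . . . . . . .
    . . . . . . . . . .
    . . . . . . . . . .
    . . . . . . . . . .
    . . . . . . . . . .
    . X . . . . . . . .
    . X . . . . . . . .
    . X . . . . . . . .
    . X . . . . . . . .
    . . . . . . . . . .
    . . . . . . . . . .
    . . . . . . . . . .
T2:
  2·area = 174
  edge (12, 12)→(4, 23): d=(-8,11) right/bottom  bias=-1
  edge (4, 23)→(2, 4): d=(-2,-19) top-left  bias=+0
  edge (2, 4)→(12, 12): d=(10,8) right/bottom  bias=-1
    (1,2)@(3, 5): e=[155,17,2] → X
    (2,2)@(5, 5): e=[133,55,-14] → .
    (1,3)@(3, 7): e=[139,13,22] → X
    (2,3)@(5, 7): e=[117,51,6] → X
    (3,3)@(7, 7): e=[95,89,-10] → .
    (1,4)@(3, 9): e=[123,9,42] → X
    (3,4)@(7, 9): e=[79,85,10] → X
    (4,4)@(9, 9): e=[57,123,-6] → .
    (1,5)@(3, 11): e=[107,5,62] → X
    (4,5)@(9, 11): e=[41,119,14] → X
    (5,5)@(11, 11): e=[19,157,-2] → .
    (1,6)@(3, 13): e=[91,1,82] → X
  covered (22 px):
    . . . . . . . . . .
    . . . . . . . . . .
    . X . . . . . . . .
    . X X . . . . . . .
    . X X X . . . . . .
    . X X X X . . . . .
    . X X X X X . . . .
    . . X X X . . . . .
    . . X X . . . . . .
    . . X . . . . . . .
    . . X . . . . . . .
    . . . . . . . . . .
T3:
  2·area = 78
  edge (4, 24)→(2, 3): d=(-2,-21) top-left  bias=+0
  edge (2, 3)→(6, 6): d=(4,3) right/bottom  bias=-1
  edge (6, 6)→(4, 24): d=(-2,18) right/bottom  bias=-1
    (1,2)@(3, 5): e=[17,5,56] → X
    (2,2)@(5, 5): e=[59,-1,20] → .
    (1,3)@(3, 7): e=[13,13,52] → X
    (2,3)@(5, 7): e=[55,7,16] → X
    (3,3)@(7, 7): e=[97,1,-20] → .
    (1,4)@(3, 9): e=[9,21,48] → X
    (3,4)@(7, 9): e=[93,9,-24] → .
    (1,5)@(3, 11): e=[5,29,44] → X
    (3,5)@(7, 11): e=[89,17,-28] → .
    (1,6)@(3, 13): e=[1,37,40] → X
    (3,6)@(7, 13): e=[85,25,-32] → .
    (1,7)@(3, 15): e=[-3,45,36] → .
    (2,7)@(5, 15): e=[39,39,0] → .  [on edge]
  covered (9 px):
    . . . . . . . . . .
    . . . . . . . . . .
    . X . . . . . . . .
    . X X . . . . . . .
    . X X . . . . . . .
    . X X . . . . . . .
    . X X . . . . . . .
    . . . . . . . . . .
    . . . . . . . . . .
    . . . . . . . . . .
    . . . . . . . . . .
    . . . . . . . . . .
T4:
  2·area = 16
  edge (10, 14)→(4, 24): d=(-6,10) right/bottom  bias=-1
  edge (4, 24)→(6, 18): d=(2,-6) top-left  bias=+0
  edge (6, 18)→(10, 14): d=(4,-4) top-left  bias=+0
    (5,1)@(11, 3): e=[56,0,-40] → .  [on edge]
    (9,2)@(19, 5): e=[-36,52,0] → .  [on edge]
    (8,3)@(17, 7): e=[-28,44,0] → .  [on edge]
    (4,4)@(9, 9): e=[40,0,-24] → .  [on edge]
    (6,4)@(13, 9): e=[0,24,-8] → .  [on edge]
    (7,4)@(15, 9): e=[-20,36,0] → .  [on edge]
    (6,5)@(13, 11): e=[-12,28,0] → .  [on edge]
    (5,6)@(11, 13): e=[-4,20,0] → .  [on edge]
    (3,7)@(7, 15): e=[24,0,-8] → .  [on edge]
    (4,7)@(9, 15): e=[4,12,0] → X  [on edge]
    (5,7)@(11, 15): e=[-16,24,8] → .
    (3,8)@(7, 17): e=[12,4,0] → X  [on edge]
    (2,9)@(5, 19): e=[20,-4,0] → .  [on edge]
    (3,9)@(7, 19): e=[0,8,8] → .  [on edge]
    (1,10)@(3, 21): e=[28,-12,0] → .  [on edge]
    (2,10)@(5, 21): e=[8,0,8] → X  [on edge]
    (0,11)@(1, 23): e=[36,-20,0] → .  [on edge]
  covered (3 px):
    . . . . . . . . . .
    . . . . . . . . . .
    . . . . . . . . . .
    . . . . . . . . . .
    . . . . . . . . . .
    . . . . . . . . . .
    . . . . . . . . . .
    . . . . X . . . . .
    . . . X . . . . . .
    . . . . . . . . . .
    . . X . . . . . . .
    . . . . . . . . . .

Z-buffer (winner per pixel, '.' = empty):
  . . . . . . . . . .
  . . . . . . . . . .
  . 3 . . . . . . . .
  . 3 3 . . . . . . .
  . 3 3 2 . . . . . .
  . 3 3 2 2 . . . . .
  . 3 3 2 2 2 . . . .
  . 1 2 2 4 . . . . .
  . 1 2 4 . . . . . .
  . . 2 . . . . . . .
  . . 4 . . . . . . .
  . . . . . . . . . .

Answer: -1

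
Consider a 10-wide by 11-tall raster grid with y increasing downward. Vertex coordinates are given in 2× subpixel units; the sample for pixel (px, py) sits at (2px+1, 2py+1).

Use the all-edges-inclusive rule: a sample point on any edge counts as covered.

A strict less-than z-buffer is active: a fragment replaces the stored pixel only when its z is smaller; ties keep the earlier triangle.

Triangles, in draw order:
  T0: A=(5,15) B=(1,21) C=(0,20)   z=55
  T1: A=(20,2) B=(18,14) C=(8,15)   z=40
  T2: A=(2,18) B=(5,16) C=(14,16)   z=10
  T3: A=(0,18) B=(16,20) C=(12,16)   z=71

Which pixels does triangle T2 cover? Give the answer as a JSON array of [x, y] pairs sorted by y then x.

T0:
  2·area = 10
  edge (5, 15)→(1, 21): d=(-4,6) inclusive
  edge (1, 21)→(0, 20): d=(-1,-1) inclusive
  edge (0, 20)→(5, 15): d=(5,-5) inclusive
    (9,0)@(19, 1): e=[-28,38,0] → ·  [on edge]
    (6,1)@(13, 3): e=[0,30,-20] → ·  [on edge]
    (8,1)@(17, 3): e=[-24,34,0] → ·  [on edge]
    (7,2)@(15, 5): e=[-20,30,0] → ·  [on edge]
    (6,3)@(13, 7): e=[-16,26,0] → ·  [on edge]
    (4,4)@(9, 9): e=[0,20,-10] → ·  [on edge]
    (5,4)@(11, 9): e=[-12,22,0] → ·  [on edge]
    (4,5)@(9, 11): e=[-8,18,0] → ·  [on edge]
    (3,6)@(7, 13): e=[-4,14,0] → ·  [on edge]
    (2,7)@(5, 15): e=[0,10,0] → #  [on edge]
    (3,7)@(7, 15): e=[-12,12,10] → ·
    (1,8)@(3, 17): e=[4,6,0] → #  [on edge]
    (0,9)@(1, 19): e=[8,2,0] → #  [on edge]
    (0,10)@(1, 21): e=[0,0,10] → #  [on edge]
  covered (4 px):
    · · · · · · · · · ·
    · · · · · · · · · ·
    · · · · · · · · · ·
    · · · · · · · · · ·
    · · · · · · · · · ·
    · · · · · · · · · ·
    · · · · · · · · · ·
    · · # · · · · · · ·
    · # · · · · · · · ·
    # · · · · · · · · ·
    # · · · · · · · · ·
T1:
  2·area = 118
  edge (20, 2)→(18, 14): d=(-2,12) inclusive
  edge (18, 14)→(8, 15): d=(-10,1) inclusive
  edge (8, 15)→(20, 2): d=(12,-13) inclusive
    (9,2)@(19, 5): e=[6,89,23] → #
    (8,3)@(17, 7): e=[26,71,21] → #
    (7,4)@(15, 9): e=[46,53,19] → #
    (9,4)@(19, 9): e=[-2,49,71] → ·
    (6,5)@(13, 11): e=[66,35,17] → #
    (9,5)@(19, 11): e=[-6,29,95] → ·
    (5,6)@(11, 13): e=[86,17,15] → #
    (9,6)@(19, 13): e=[-10,9,119] → ·
    (5,7)@(11, 15): e=[82,-3,39] → ·
    (6,7)@(13, 15): e=[58,-5,65] → ·
    (7,7)@(15, 15): e=[34,-7,91] → ·
    (8,7)@(17, 15): e=[10,-9,117] → ·
  covered (12 px):
    · · · · · · · · · ·
    · · · · · · · · · ·
    · · · · · · · · · #
    · · · · · · · · # #
    · · · · · · · # # ·
    · · · · · · # # # ·
    · · · · · # # # # ·
    · · · · · · · · · ·
    · · · · · · · · · ·
    · · · · · · · · · ·
    · · · · · · · · · ·
T2:
  2·area = 18
  edge (2, 18)→(5, 16): d=(3,-2) inclusive
  edge (5, 16)→(14, 16): d=(9,0) inclusive
  edge (14, 16)→(2, 18): d=(-12,2) inclusive
    (2,8)@(5, 17): e=[3,9,6] → #
    (3,8)@(7, 17): e=[7,9,2] → #
    (4,8)@(9, 17): e=[11,9,-2] → ·
    (2,9)@(5, 19): e=[9,27,-18] → ·
    (3,9)@(7, 19): e=[13,27,-22] → ·
  covered (2 px):
    · · · · · · · · · ·
    · · · · · · · · · ·
    · · · · · · · · · ·
    · · · · · · · · · ·
    · · · · · · · · · ·
    · · · · · · · · · ·
    · · · · · · · · · ·
    · · · · · · · · · ·
    · · # # · · · · · ·
    · · · · · · · · · ·
    · · · · · · · · · ·
T3:
  2·area = 56  (B↔C swapped to make it positive)
  edge (0, 18)→(12, 16): d=(12,-2) inclusive
  edge (12, 16)→(16, 20): d=(4,4) inclusive
  edge (16, 20)→(0, 18): d=(-16,-2) inclusive
    (0,2)@(1, 5): e=[-154,0,210] → ·  [on edge]
    (1,3)@(3, 7): e=[-126,0,182] → ·  [on edge]
    (2,4)@(5, 9): e=[-98,0,154] → ·  [on edge]
    (3,5)@(7, 11): e=[-70,0,126] → ·  [on edge]
    (4,6)@(9, 13): e=[-42,0,98] → ·  [on edge]
    (5,7)@(11, 15): e=[-14,0,70] → ·  [on edge]
    (3,8)@(7, 17): e=[2,24,30] → #
    (4,8)@(9, 17): e=[6,16,34] → #
    (5,8)@(11, 17): e=[10,8,38] → #
    (6,8)@(13, 17): e=[14,0,42] → #  [on edge]
    (7,8)@(15, 17): e=[18,-8,46] → ·
    (3,9)@(7, 19): e=[26,32,-2] → ·
    (7,9)@(15, 19): e=[42,0,14] → #  [on edge]
    (8,10)@(17, 21): e=[70,0,-14] → ·  [on edge]
  covered (8 px):
    · · · · · · · · · ·
    · · · · · · · · · ·
    · · · · · · · · · ·
    · · · · · · · · · ·
    · · · · · · · · · ·
    · · · · · · · · · ·
    · · · · · · · · · ·
    · · · · · · · · · ·
    · · · # # # # · · ·
    · · · · # # # # · ·
    · · · · · · · · · ·

Answer: [[2,8],[3,8]]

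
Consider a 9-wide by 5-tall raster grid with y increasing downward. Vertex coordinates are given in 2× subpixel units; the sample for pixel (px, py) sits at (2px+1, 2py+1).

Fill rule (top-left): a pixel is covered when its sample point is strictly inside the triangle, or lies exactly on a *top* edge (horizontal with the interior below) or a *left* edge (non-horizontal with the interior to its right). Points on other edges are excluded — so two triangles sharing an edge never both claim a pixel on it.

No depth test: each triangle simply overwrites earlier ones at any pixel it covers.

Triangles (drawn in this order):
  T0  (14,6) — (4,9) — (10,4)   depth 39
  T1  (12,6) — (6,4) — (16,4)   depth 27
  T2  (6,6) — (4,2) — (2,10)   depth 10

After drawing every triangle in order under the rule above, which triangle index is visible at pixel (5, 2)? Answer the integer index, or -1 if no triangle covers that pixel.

T0:
  2·area = 32
  edge (14, 6)→(4, 9): d=(-10,3) right/bottom  bias=-1
  edge (4, 9)→(10, 4): d=(6,-5) top-left  bias=+0
  edge (10, 4)→(14, 6): d=(4,2) right/bottom  bias=-1
    (4,2)@(9, 5): e=[25,1,6] → X
    (5,2)@(11, 5): e=[19,11,2] → X
    (6,2)@(13, 5): e=[13,21,-2] → .
    (3,3)@(7, 7): e=[11,3,18] → X
    (5,3)@(11, 7): e=[-1,23,10] → .
    (3,4)@(7, 9): e=[-9,15,26] → .
    (4,4)@(9, 9): e=[-15,25,22] → .
  covered (4 px):
    . . . . . . . . .
    . . . . . . . . .
    . . . . X X . . .
    . . . X X . . . .
    . . . . . . . . .
T1:
  2·area = 20
  edge (12, 6)→(6, 4): d=(-6,-2) top-left  bias=+0
  edge (6, 4)→(16, 4): d=(10,0) top-left  bias=+0
  edge (16, 4)→(12, 6): d=(-4,2) right/bottom  bias=-1
    (1,1)@(3, 3): e=[0,-10,30] → .  [on edge]
    (4,2)@(9, 5): e=[0,10,10] → X  [on edge]
    (5,2)@(11, 5): e=[4,10,6] → X
    (6,2)@(13, 5): e=[8,10,2] → X
    (7,2)@(15, 5): e=[12,10,-2] → .
    (4,3)@(9, 7): e=[-12,30,2] → .
    (5,3)@(11, 7): e=[-8,30,-2] → .
    (6,3)@(13, 7): e=[-4,30,-6] → .
    (7,3)@(15, 7): e=[0,30,-10] → .  [on edge]
  covered (3 px):
    . . . . . . . . .
    . . . . . . . . .
    . . . . X X X . .
    . . . . . . . . .
    . . . . . . . . .
T2:
  2·area = 24  (B↔C swapped to make it positive)
  edge (6, 6)→(2, 10): d=(-4,4) right/bottom  bias=-1
  edge (2, 10)→(4, 2): d=(2,-8) top-left  bias=+0
  edge (4, 2)→(6, 6): d=(2,4) right/bottom  bias=-1
    (5,0)@(11, 1): e=[0,54,-30] → .  [on edge]
    (4,1)@(9, 3): e=[0,42,-18] → .  [on edge]
    (2,2)@(5, 5): e=[8,14,2] → X
    (3,2)@(7, 5): e=[0,30,-6] → .  [on edge]
    (1,3)@(3, 7): e=[8,2,14] → X
    (2,3)@(5, 7): e=[0,18,6] → .  [on edge]
    (1,4)@(3, 9): e=[0,6,18] → .  [on edge]
  covered (2 px):
    . . . . . . . . .
    . . . . . . . . .
    . . X . . . . . .
    . X . . . . . . .
    . . . . . . . . .

Z-buffer (winner per pixel, '.' = empty):
  . . . . . . . . .
  . . . . . . . . .
  . . 2 . 1 1 1 . .
  . 2 . 0 0 . . . .
  . . . . . . . . .

Answer: 1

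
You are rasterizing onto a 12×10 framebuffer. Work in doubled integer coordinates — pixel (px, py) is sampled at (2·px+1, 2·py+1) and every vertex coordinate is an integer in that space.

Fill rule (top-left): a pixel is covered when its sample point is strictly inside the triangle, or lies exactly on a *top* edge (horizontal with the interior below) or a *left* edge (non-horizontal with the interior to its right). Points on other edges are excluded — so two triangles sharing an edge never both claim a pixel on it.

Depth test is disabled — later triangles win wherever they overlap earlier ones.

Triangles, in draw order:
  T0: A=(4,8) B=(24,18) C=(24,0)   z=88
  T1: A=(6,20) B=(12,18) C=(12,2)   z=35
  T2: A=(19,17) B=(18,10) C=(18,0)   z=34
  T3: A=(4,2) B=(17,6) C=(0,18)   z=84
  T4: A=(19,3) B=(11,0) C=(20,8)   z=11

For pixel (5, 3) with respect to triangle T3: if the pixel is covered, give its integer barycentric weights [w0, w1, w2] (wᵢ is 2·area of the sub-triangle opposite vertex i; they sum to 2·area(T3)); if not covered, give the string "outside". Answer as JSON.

T0:
  2·area = 360  (B↔C swapped to make it positive)
  edge (4, 8)→(24, 0): d=(20,-8) top-left  bias=+0
  edge (24, 0)→(24, 18): d=(0,18) right/bottom  bias=-1
  edge (24, 18)→(4, 8): d=(-20,-10) top-left  bias=+0
    (11,0)@(23, 1): e=[12,18,330] → X
    (8,1)@(17, 3): e=[4,126,230] → X
    (9,1)@(19, 3): e=[20,90,250] → X
    (10,1)@(21, 3): e=[36,54,270] → X
    (6,2)@(13, 5): e=[12,198,150] → X
    (7,2)@(15, 5): e=[28,162,170] → X
    (3,3)@(7, 7): e=[4,306,50] → X
    (4,3)@(9, 7): e=[20,270,70] → X
    (5,3)@(11, 7): e=[36,234,90] → X
    (3,4)@(7, 9): e=[44,306,10] → X
    (3,5)@(7, 11): e=[84,306,-30] → .
    (4,5)@(9, 11): e=[100,270,-10] → .
  covered (45 px):
    . . . . . . . . . . . X
    . . . . . . . . X X X X
    . . . . . . X X X X X X
    . . . X X X X X X X X X
    . . . X X X X X X X X X
    . . . . . X X X X X X X
    . . . . . . . X X X X X
    . . . . . . . . . X X X
    . . . . . . . . . . . X
    . . . . . . . . . . . .
T1:
  2·area = 96  (B↔C swapped to make it positive)
  edge (6, 20)→(12, 2): d=(6,-18) top-left  bias=+0
  edge (12, 2)→(12, 18): d=(0,16) right/bottom  bias=-1
  edge (12, 18)→(6, 20): d=(-6,2) right/bottom  bias=-1
    (5,2)@(11, 5): e=[0,16,80] → X  [on edge]
    (6,2)@(13, 5): e=[36,-16,76] → .
    (5,3)@(11, 7): e=[12,16,68] → X
    (6,3)@(13, 7): e=[48,-16,64] → .
    (5,4)@(11, 9): e=[24,16,56] → X
    (6,4)@(13, 9): e=[60,-16,52] → .
    (4,5)@(9, 11): e=[0,48,48] → X  [on edge]
    (6,5)@(13, 11): e=[72,-16,40] → .
    (4,6)@(9, 13): e=[12,48,36] → X
    (6,6)@(13, 13): e=[84,-16,28] → .
    (4,7)@(9, 15): e=[24,48,24] → X
    (6,7)@(13, 15): e=[96,-16,16] → .
    (10,7)@(21, 15): e=[240,-144,0] → .  [on edge]
    (3,8)@(7, 17): e=[0,80,16] → X  [on edge]
    (7,8)@(15, 17): e=[144,-48,0] → .  [on edge]
    (4,9)@(9, 19): e=[48,48,0] → .  [on edge]
  covered (13 px):
    . . . . . . . . . . . .
    . . . . . . . . . . . .
    . . . . . X . . . . . .
    . . . . . X . . . . . .
    . . . . . X . . . . . .
    . . . . X X . . . . . .
    . . . . X X . . . . . .
    . . . . X X . . . . . .
    . . . X X X . . . . . .
    . . . X . . . . . . . .
T2:
  2·area = 10
  edge (19, 17)→(18, 10): d=(-1,-7) top-left  bias=+0
  edge (18, 10)→(18, 0): d=(0,-10) top-left  bias=+0
  edge (18, 0)→(19, 17): d=(1,17) right/bottom  bias=-1
    (8,1)@(17, 3): e=[0,-10,20] → .  [on edge]
    (9,8)@(19, 17): e=[0,10,0] → .  [on edge]
  covered (0 px):
    . . . . . . . . . . . .
    . . . . . . . . . . . .
    . . . . . . . . . . . .
    . . . . . . . . . . . .
    . . . . . . . . . . . .
    . . . . . . . . . . . .
    . . . . . . . . . . . .
    . . . . . . . . . . . .
    . . . . . . . . . . . .
    . . . . . . . . . . . .
T3:
  2·area = 224
  edge (4, 2)→(17, 6): d=(13,4) right/bottom  bias=-1
  edge (17, 6)→(0, 18): d=(-17,12) right/bottom  bias=-1
  edge (0, 18)→(4, 2): d=(4,-16) top-left  bias=+0
    (2,1)@(5, 3): e=[9,195,20] → X
    (3,1)@(7, 3): e=[1,171,52] → X
    (4,1)@(9, 3): e=[-7,147,84] → .
    (2,2)@(5, 5): e=[35,161,28] → X
    (4,2)@(9, 5): e=[19,113,92] → X
    (5,2)@(11, 5): e=[11,89,124] → X
    (6,2)@(13, 5): e=[3,65,156] → X
    (7,2)@(15, 5): e=[-5,41,188] → .
    (1,3)@(3, 7): e=[69,151,4] → X
    (7,3)@(15, 7): e=[21,7,196] → X
    (8,3)@(17, 7): e=[13,-17,228] → .
    (1,4)@(3, 9): e=[95,117,12] → X
  covered (29 px):
    . . . . . . . . . . . .
    . . X X . . . . . . . .
    . . X X X X X . . . . .
    . X X X X X X X . . . .
    . X X X X X . . . . . .
    . X X X X . . . . . . .
    . X X X . . . . . . . .
    X X . . . . . . . . . .
    X . . . . . . . . . . .
    . . . . . . . . . . . .
T4:
  2·area = 37  (B↔C swapped to make it positive)
  edge (19, 3)→(20, 8): d=(1,5) right/bottom  bias=-1
  edge (20, 8)→(11, 0): d=(-9,-8) top-left  bias=+0
  edge (11, 0)→(19, 3): d=(8,3) right/bottom  bias=-1
    (6,0)@(13, 1): e=[28,7,2] → X
    (7,0)@(15, 1): e=[18,23,-4] → .
    (6,1)@(13, 3): e=[30,-11,18] → .
    (7,1)@(15, 3): e=[20,5,12] → X
    (8,1)@(17, 3): e=[10,21,6] → X
    (9,1)@(19, 3): e=[0,37,0] → .  [on edge]
    (7,2)@(15, 5): e=[22,-13,28] → .
    (8,2)@(17, 5): e=[12,3,22] → X
    (9,2)@(19, 5): e=[2,19,16] → X
    (10,2)@(21, 5): e=[-8,35,10] → .
    (8,3)@(17, 7): e=[14,-15,38] → .
    (9,3)@(19, 7): e=[4,1,32] → X
    (10,6)@(21, 13): e=[0,-37,74] → .  [on edge]
  covered (6 px):
    . . . . . . X . . . . .
    . . . . . . . X X . . .
    . . . . . . . . X X . .
    . . . . . . . . . X . .
    . . . . . . . . . . . .
    . . . . . . . . . . . .
    . . . . . . . . . . . .
    . . . . . . . . . . . .
    . . . . . . . . . . . .
    . . . . . . . . . . . .

Result: [55,132,37]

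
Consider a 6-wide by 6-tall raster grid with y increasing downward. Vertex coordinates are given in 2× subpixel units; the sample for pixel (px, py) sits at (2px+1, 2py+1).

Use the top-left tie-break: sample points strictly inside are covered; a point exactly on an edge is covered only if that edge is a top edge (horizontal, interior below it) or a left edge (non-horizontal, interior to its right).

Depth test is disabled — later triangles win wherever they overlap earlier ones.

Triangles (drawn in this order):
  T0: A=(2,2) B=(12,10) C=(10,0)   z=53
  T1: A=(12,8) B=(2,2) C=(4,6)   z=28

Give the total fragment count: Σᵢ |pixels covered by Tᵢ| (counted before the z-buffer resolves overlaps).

T0:
  2·area = 84  (B↔C swapped to make it positive)
  edge (2, 2)→(10, 0): d=(8,-2) top-left  bias=+0
  edge (10, 0)→(12, 10): d=(2,10) right/bottom  bias=-1
  edge (12, 10)→(2, 2): d=(-10,-8) top-left  bias=+0
    (3,0)@(7, 1): e=[2,32,50] → #
    (4,0)@(9, 1): e=[6,12,66] → #
    (5,0)@(11, 1): e=[10,-8,82] → ·
    (2,1)@(5, 3): e=[14,56,14] → #
    (5,1)@(11, 3): e=[26,-4,62] → ·
    (2,2)@(5, 5): e=[30,60,-6] → ·
    (3,2)@(7, 5): e=[34,40,10] → #
    (5,2)@(11, 5): e=[42,0,42] → ·  [on edge]
    (3,3)@(7, 7): e=[50,44,-10] → ·
    (4,3)@(9, 7): e=[54,24,6] → #
    (5,3)@(11, 7): e=[58,4,22] → #
    (4,4)@(9, 9): e=[70,28,-14] → ·
  covered (10 px):
    · · · # # ·
    · · # # # ·
    · · · # # ·
    · · · · # #
    · · · · · #
    · · · · · ·
T1:
  2·area = 28  (B↔C swapped to make it positive)
  edge (12, 8)→(4, 6): d=(-8,-2) top-left  bias=+0
  edge (4, 6)→(2, 2): d=(-2,-4) top-left  bias=+0
  edge (2, 2)→(12, 8): d=(10,6) right/bottom  bias=-1
    (1,1)@(3, 3): e=[22,2,4] → #
    (2,1)@(5, 3): e=[26,10,-8] → ·
    (1,2)@(3, 5): e=[6,-2,24] → ·
    (2,2)@(5, 5): e=[10,6,12] → #
    (3,2)@(7, 5): e=[14,14,0] → ·  [on edge]
    (2,3)@(5, 7): e=[-6,2,32] → ·
    (4,3)@(9, 7): e=[2,18,8] → #
    (5,3)@(11, 7): e=[6,26,-4] → ·
    (4,4)@(9, 9): e=[-14,14,28] → ·
  covered (3 px):
    · · · · · ·
    · # · · · ·
    · · # · · ·
    · · · · # ·
    · · · · · ·
    · · · · · ·

Answer: 13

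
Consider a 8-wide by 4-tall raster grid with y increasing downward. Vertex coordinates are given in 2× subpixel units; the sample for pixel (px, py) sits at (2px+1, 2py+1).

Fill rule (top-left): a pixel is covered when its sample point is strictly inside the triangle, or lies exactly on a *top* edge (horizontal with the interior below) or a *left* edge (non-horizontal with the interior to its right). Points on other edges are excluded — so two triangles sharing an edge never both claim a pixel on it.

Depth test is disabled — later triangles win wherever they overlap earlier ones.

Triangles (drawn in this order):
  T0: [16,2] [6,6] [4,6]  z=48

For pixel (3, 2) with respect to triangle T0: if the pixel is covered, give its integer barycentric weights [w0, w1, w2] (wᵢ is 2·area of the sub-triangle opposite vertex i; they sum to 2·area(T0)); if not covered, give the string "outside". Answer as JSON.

T0:
  2·area = 8
  edge (16, 2)→(6, 6): d=(-10,4) right/bottom  bias=-1
  edge (6, 6)→(4, 6): d=(-2,0) right/bottom  bias=-1
  edge (4, 6)→(16, 2): d=(12,-4) top-left  bias=+0
    (6,1)@(13, 3): e=[2,6,0] → █  [on edge]
    (7,1)@(15, 3): e=[-6,6,8] → ·
    (3,2)@(7, 5): e=[6,2,0] → █  [on edge]
    (4,2)@(9, 5): e=[-2,2,8] → ·
    (6,2)@(13, 5): e=[-18,2,24] → ·
    (0,3)@(1, 7): e=[10,-2,0] → ·  [on edge]
    (3,3)@(7, 7): e=[-14,-2,24] → ·
  covered (2 px):
    · · · · · · · ·
    · · · · · · █ ·
    · · · █ · · · ·
    · · · · · · · ·

Result: [2,0,6]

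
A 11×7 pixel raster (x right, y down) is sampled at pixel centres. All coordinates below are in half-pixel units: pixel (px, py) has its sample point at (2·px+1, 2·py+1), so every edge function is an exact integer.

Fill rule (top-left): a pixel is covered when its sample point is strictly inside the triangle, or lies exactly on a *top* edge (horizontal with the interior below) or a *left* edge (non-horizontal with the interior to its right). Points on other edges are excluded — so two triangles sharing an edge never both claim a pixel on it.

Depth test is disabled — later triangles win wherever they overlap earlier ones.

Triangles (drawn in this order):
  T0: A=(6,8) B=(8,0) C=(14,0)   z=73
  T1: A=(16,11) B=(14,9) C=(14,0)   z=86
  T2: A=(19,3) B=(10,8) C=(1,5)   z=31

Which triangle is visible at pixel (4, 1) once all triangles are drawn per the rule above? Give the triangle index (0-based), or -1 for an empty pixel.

T0:
  2·area = 48
  edge (6, 8)→(8, 0): d=(2,-8) top-left  bias=+0
  edge (8, 0)→(14, 0): d=(6,0) top-left  bias=+0
  edge (14, 0)→(6, 8): d=(-8,8) right/bottom  bias=-1
    (4,0)@(9, 1): e=[10,6,32] → #
    (5,0)@(11, 1): e=[26,6,16] → #
    (6,0)@(13, 1): e=[42,6,0] → ·  [on edge]
    (4,1)@(9, 3): e=[14,18,16] → #
    (5,1)@(11, 3): e=[30,18,0] → ·  [on edge]
    (3,2)@(7, 5): e=[2,30,16] → #
    (4,2)@(9, 5): e=[18,30,0] → ·  [on edge]
    (3,3)@(7, 7): e=[6,42,0] → ·  [on edge]
    (2,4)@(5, 9): e=[-6,54,0] → ·  [on edge]
    (1,5)@(3, 11): e=[-18,66,0] → ·  [on edge]
    (0,6)@(1, 13): e=[-30,78,0] → ·  [on edge]
  covered (4 px):
    · · · · # # · · · · ·
    · · · · # · · · · · ·
    · · · # · · · · · · ·
    · · · · · · · · · · ·
    · · · · · · · · · · ·
    · · · · · · · · · · ·
    · · · · · · · · · · ·
T1:
  2·area = 18
  edge (16, 11)→(14, 9): d=(-2,-2) top-left  bias=+0
  edge (14, 9)→(14, 0): d=(0,-9) top-left  bias=+0
  edge (14, 0)→(16, 11): d=(2,11) right/bottom  bias=-1
    (7,3)@(15, 7): e=[6,9,3] → #
    (8,3)@(17, 7): e=[10,27,-19] → ·
    (7,4)@(15, 9): e=[2,9,7] → #
    (8,4)@(17, 9): e=[6,27,-15] → ·
    (7,5)@(15, 11): e=[-2,9,11] → ·
  covered (2 px):
    · · · · · · · · · · ·
    · · · · · · · · · · ·
    · · · · · · · · · · ·
    · · · · · · · # · · ·
    · · · · · · · # · · ·
    · · · · · · · · · · ·
    · · · · · · · · · · ·
T2:
  2·area = 72
  edge (19, 3)→(10, 8): d=(-9,5) right/bottom  bias=-1
  edge (10, 8)→(1, 5): d=(-9,-3) top-left  bias=+0
  edge (1, 5)→(19, 3): d=(18,-2) top-left  bias=+0
    (9,1)@(19, 3): e=[0,72,0] → ·  [on edge]
    (0,2)@(1, 5): e=[72,0,0] → #  [on edge]
    (1,2)@(3, 5): e=[62,6,4] → #
    (2,2)@(5, 5): e=[52,12,8] → #
    (3,2)@(7, 5): e=[42,18,12] → #
    (4,2)@(9, 5): e=[32,24,16] → #
    (5,2)@(11, 5): e=[22,30,20] → #
    (6,2)@(13, 5): e=[12,36,24] → #
    (7,2)@(15, 5): e=[2,42,28] → #
    (8,2)@(17, 5): e=[-8,48,32] → ·
    (0,3)@(1, 7): e=[54,-18,36] → ·
    (1,3)@(3, 7): e=[44,-12,40] → ·
    (3,3)@(7, 7): e=[24,0,48] → #  [on edge]
    (6,4)@(13, 9): e=[-24,0,96] → ·  [on edge]
    (9,5)@(19, 11): e=[-72,0,144] → ·  [on edge]
    (0,6)@(1, 13): e=[0,-72,144] → ·  [on edge]
  covered (11 px):
    · · · · · · · · · · ·
    · · · · · · · · · · ·
    # # # # # # # # · · ·
    · · · # # # · · · · ·
    · · · · · · · · · · ·
    · · · · · · · · · · ·
    · · · · · · · · · · ·

Z-buffer (winner per pixel, '.' = empty):
  . . . . 0 0 . . . . .
  . . . . 0 . . . . . .
  2 2 2 2 2 2 2 2 . . .
  . . . 2 2 2 . 1 . . .
  . . . . . . . 1 . . .
  . . . . . . . . . . .
  . . . . . . . . . . .

Final: 0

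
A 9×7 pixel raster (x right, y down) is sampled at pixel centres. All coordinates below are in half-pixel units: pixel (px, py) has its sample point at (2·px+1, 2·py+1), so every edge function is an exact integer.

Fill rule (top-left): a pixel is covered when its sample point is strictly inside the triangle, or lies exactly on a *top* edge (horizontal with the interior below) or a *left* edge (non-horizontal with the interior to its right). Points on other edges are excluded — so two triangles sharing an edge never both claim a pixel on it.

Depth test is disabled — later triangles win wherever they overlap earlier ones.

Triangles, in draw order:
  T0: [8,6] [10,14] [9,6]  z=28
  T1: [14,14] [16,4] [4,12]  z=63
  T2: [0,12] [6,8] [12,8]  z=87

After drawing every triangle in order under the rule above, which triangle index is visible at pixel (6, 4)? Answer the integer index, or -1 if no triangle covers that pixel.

T0:
  2·area = 8  (B↔C swapped to make it positive)
  edge (8, 6)→(9, 6): d=(1,0) top-left  bias=+0
  edge (9, 6)→(10, 14): d=(1,8) right/bottom  bias=-1
  edge (10, 14)→(8, 6): d=(-2,-8) top-left  bias=+0
    (4,3)@(9, 7): e=[1,1,6] → X
    (5,3)@(11, 7): e=[1,-15,22] → .
    (4,4)@(9, 9): e=[3,3,2] → X
    (5,4)@(11, 9): e=[3,-13,18] → .
    (4,5)@(9, 11): e=[5,5,-2] → .
  covered (2 px):
    . . . . . . . . .
    . . . . . . . . .
    . . . . . . . . .
    . . . . X . . . .
    . . . . X . . . .
    . . . . . . . . .
    . . . . . . . . .
T1:
  2·area = 104  (B↔C swapped to make it positive)
  edge (14, 14)→(4, 12): d=(-10,-2) top-left  bias=+0
  edge (4, 12)→(16, 4): d=(12,-8) top-left  bias=+0
  edge (16, 4)→(14, 14): d=(-2,10) right/bottom  bias=-1
    (7,2)@(15, 5): e=[92,4,8] → X
    (8,2)@(17, 5): e=[96,20,-12] → .
    (6,3)@(13, 7): e=[68,12,24] → X
    (8,3)@(17, 7): e=[76,44,-16] → .
    (4,4)@(9, 9): e=[40,4,60] → X
    (5,4)@(11, 9): e=[44,20,40] → X
    (7,4)@(15, 9): e=[52,52,0] → .  [on edge]
    (3,5)@(7, 11): e=[16,12,76] → X
    (7,5)@(15, 11): e=[32,76,-4] → .
    (3,6)@(7, 13): e=[-4,36,72] → .
    (4,6)@(9, 13): e=[0,52,52] → X  [on edge]
    (7,6)@(15, 13): e=[12,100,-8] → .
  covered (13 px):
    . . . . . . . . .
    . . . . . . . . .
    . . . . . . . X .
    . . . . . . X X .
    . . . . X X X . .
    . . . X X X X . .
    . . . . X X X . .
T2:
  2·area = 24
  edge (0, 12)→(6, 8): d=(6,-4) top-left  bias=+0
  edge (6, 8)→(12, 8): d=(6,0) top-left  bias=+0
  edge (12, 8)→(0, 12): d=(-12,4) right/bottom  bias=-1
    (7,3)@(15, 7): e=[30,-6,0] → .  [on edge]
    (2,4)@(5, 9): e=[2,6,16] → X
    (3,4)@(7, 9): e=[10,6,8] → X
    (4,4)@(9, 9): e=[18,6,0] → .  [on edge]
    (1,5)@(3, 11): e=[6,18,0] → .  [on edge]
    (2,5)@(5, 11): e=[14,18,-8] → .
    (3,5)@(7, 11): e=[22,18,-16] → .
  covered (2 px):
    . . . . . . . . .
    . . . . . . . . .
    . . . . . . . . .
    . . . . . . . . .
    . . X X . . . . .
    . . . . . . . . .
    . . . . . . . . .

Z-buffer (winner per pixel, '.' = empty):
  . . . . . . . . .
  . . . . . . . . .
  . . . . . . . 1 .
  . . . . 0 . 1 1 .
  . . 2 2 1 1 1 . .
  . . . 1 1 1 1 . .
  . . . . 1 1 1 . .

Answer: 1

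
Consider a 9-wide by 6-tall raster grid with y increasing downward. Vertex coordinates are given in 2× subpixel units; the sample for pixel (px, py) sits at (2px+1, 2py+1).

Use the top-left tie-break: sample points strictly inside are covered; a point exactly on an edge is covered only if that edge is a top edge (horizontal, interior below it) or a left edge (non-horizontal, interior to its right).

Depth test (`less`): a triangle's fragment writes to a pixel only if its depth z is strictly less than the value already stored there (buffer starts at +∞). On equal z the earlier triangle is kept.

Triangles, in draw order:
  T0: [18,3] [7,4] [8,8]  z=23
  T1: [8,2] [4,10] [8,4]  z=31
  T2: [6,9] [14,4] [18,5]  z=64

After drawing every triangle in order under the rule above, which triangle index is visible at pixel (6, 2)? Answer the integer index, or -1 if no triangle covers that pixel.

T0:
  2·area = 45  (B↔C swapped to make it positive)
  edge (18, 3)→(8, 8): d=(-10,5) right/bottom  bias=-1
  edge (8, 8)→(7, 4): d=(-1,-4) top-left  bias=+0
  edge (7, 4)→(18, 3): d=(11,-1) top-left  bias=+0
    (4,2)@(9, 5): e=[25,7,13] → #
    (5,2)@(11, 5): e=[15,15,15] → #
    (6,2)@(13, 5): e=[5,23,17] → #
    (7,2)@(15, 5): e=[-5,31,19] → ·
    (4,3)@(9, 7): e=[5,5,35] → #
    (5,3)@(11, 7): e=[-5,13,37] → ·
    (6,3)@(13, 7): e=[-15,21,39] → ·
    (4,4)@(9, 9): e=[-15,3,57] → ·
  covered (4 px):
    · · · · · · · · ·
    · · · · · · · · ·
    · · · · # # # · ·
    · · · · # · · · ·
    · · · · · · · · ·
    · · · · · · · · ·
T1:
  2·area = 8  (B↔C swapped to make it positive)
  edge (8, 2)→(8, 4): d=(0,2) right/bottom  bias=-1
  edge (8, 4)→(4, 10): d=(-4,6) right/bottom  bias=-1
  edge (4, 10)→(8, 2): d=(4,-8) top-left  bias=+0
    (3,2)@(7, 5): e=[2,2,4] → #
    (4,2)@(9, 5): e=[-2,-10,20] → ·
    (3,3)@(7, 7): e=[2,-6,12] → ·
  covered (1 px):
    · · · · · · · · ·
    · · · · · · · · ·
    · · · # · · · · ·
    · · · · · · · · ·
    · · · · · · · · ·
    · · · · · · · · ·
T2:
  2·area = 28
  edge (6, 9)→(14, 4): d=(8,-5) top-left  bias=+0
  edge (14, 4)→(18, 5): d=(4,1) right/bottom  bias=-1
  edge (18, 5)→(6, 9): d=(-12,4) right/bottom  bias=-1
    (6,2)@(13, 5): e=[3,5,20] → #
    (7,2)@(15, 5): e=[13,3,12] → #
    (8,2)@(17, 5): e=[23,1,4] → #
    (5,3)@(11, 7): e=[9,15,4] → #
    (6,3)@(13, 7): e=[19,13,-4] → ·
    (7,3)@(15, 7): e=[29,11,-12] → ·
    (8,3)@(17, 7): e=[39,9,-20] → ·
    (5,4)@(11, 9): e=[25,23,-20] → ·
  covered (4 px):
    · · · · · · · · ·
    · · · · · · · · ·
    · · · · · · # # #
    · · · · · # · · ·
    · · · · · · · · ·
    · · · · · · · · ·

Z-buffer (winner per pixel, '.' = empty):
  . . . . . . . . .
  . . . . . . . . .
  . . . 1 0 0 0 2 2
  . . . . 0 2 . . .
  . . . . . . . . .
  . . . . . . . . .

Result: 0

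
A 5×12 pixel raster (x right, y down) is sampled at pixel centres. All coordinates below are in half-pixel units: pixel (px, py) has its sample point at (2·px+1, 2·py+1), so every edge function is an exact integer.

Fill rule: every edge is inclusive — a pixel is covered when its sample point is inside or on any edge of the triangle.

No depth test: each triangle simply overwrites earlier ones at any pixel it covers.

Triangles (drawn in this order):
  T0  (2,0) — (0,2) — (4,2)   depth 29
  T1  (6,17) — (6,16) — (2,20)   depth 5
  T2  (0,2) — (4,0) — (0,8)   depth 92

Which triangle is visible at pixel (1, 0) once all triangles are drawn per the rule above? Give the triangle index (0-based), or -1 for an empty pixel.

T0:
  2·area = 8  (B↔C swapped to make it positive)
  edge (2, 0)→(4, 2): d=(2,2) inclusive
  edge (4, 2)→(0, 2): d=(-4,0) inclusive
  edge (0, 2)→(2, 0): d=(2,-2) inclusive
    (0,0)@(1, 1): e=[4,4,0] → X  [on edge]
    (1,0)@(3, 1): e=[0,4,4] → X  [on edge]
    (2,0)@(5, 1): e=[-4,4,8] → .
    (0,1)@(1, 3): e=[8,-4,4] → .
    (1,1)@(3, 3): e=[4,-4,8] → .
    (2,1)@(5, 3): e=[0,-4,12] → .  [on edge]
    (3,2)@(7, 5): e=[0,-12,20] → .  [on edge]
    (4,3)@(9, 7): e=[0,-20,28] → .  [on edge]
  covered (2 px):
    X X . . .
    . . . . .
    . . . . .
    . . . . .
    . . . . .
    . . . . .
    . . . . .
    . . . . .
    . . . . .
    . . . . .
    . . . . .
    . . . . .
T1:
  2·area = 4  (B↔C swapped to make it positive)
  edge (6, 17)→(2, 20): d=(-4,3) inclusive
  edge (2, 20)→(6, 16): d=(4,-4) inclusive
  edge (6, 16)→(6, 17): d=(0,1) inclusive
    (4,6)@(9, 13): e=[7,0,-3] → .  [on edge]
    (3,7)@(7, 15): e=[5,0,-1] → .  [on edge]
    (2,8)@(5, 17): e=[3,0,1] → X  [on edge]
    (3,8)@(7, 17): e=[-3,8,-1] → .
    (1,9)@(3, 19): e=[1,0,3] → X  [on edge]
    (2,9)@(5, 19): e=[-5,8,1] → .
    (0,10)@(1, 21): e=[-1,0,5] → .  [on edge]
    (1,10)@(3, 21): e=[-7,8,3] → .
  covered (2 px):
    . . . . .
    . . . . .
    . . . . .
    . . . . .
    . . . . .
    . . . . .
    . . . . .
    . . . . .
    . . X . .
    . X . . .
    . . . . .
    . . . . .
T2:
  2·area = 24
  edge (0, 2)→(4, 0): d=(4,-2) inclusive
  edge (4, 0)→(0, 8): d=(-4,8) inclusive
  edge (0, 8)→(0, 2): d=(0,-6) inclusive
    (1,0)@(3, 1): e=[2,4,18] → X
    (2,0)@(5, 1): e=[6,-12,30] → .
    (0,1)@(1, 3): e=[6,12,6] → X
    (1,1)@(3, 3): e=[10,-4,18] → .
    (0,2)@(1, 5): e=[14,4,6] → X
    (1,2)@(3, 5): e=[18,-12,18] → .
    (0,3)@(1, 7): e=[22,-4,6] → .
  covered (3 px):
    . X . . .
    X . . . .
    X . . . .
    . . . . .
    . . . . .
    . . . . .
    . . . . .
    . . . . .
    . . . . .
    . . . . .
    . . . . .
    . . . . .

Z-buffer (winner per pixel, '.' = empty):
  0 2 . . .
  2 . . . .
  2 . . . .
  . . . . .
  . . . . .
  . . . . .
  . . . . .
  . . . . .
  . . 1 . .
  . 1 . . .
  . . . . .
  . . . . .

Result: 2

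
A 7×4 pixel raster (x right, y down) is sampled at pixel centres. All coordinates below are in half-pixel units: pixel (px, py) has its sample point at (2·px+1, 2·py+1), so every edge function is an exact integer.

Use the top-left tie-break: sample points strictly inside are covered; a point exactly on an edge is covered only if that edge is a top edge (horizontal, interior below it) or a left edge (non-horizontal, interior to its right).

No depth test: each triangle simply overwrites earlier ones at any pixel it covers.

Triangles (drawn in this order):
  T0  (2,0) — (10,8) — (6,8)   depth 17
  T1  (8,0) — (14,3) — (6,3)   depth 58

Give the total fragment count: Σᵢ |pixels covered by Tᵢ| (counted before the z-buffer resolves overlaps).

T0:
  2·area = 32
  edge (2, 0)→(10, 8): d=(8,8) right/bottom  bias=-1
  edge (10, 8)→(6, 8): d=(-4,0) right/bottom  bias=-1
  edge (6, 8)→(2, 0): d=(-4,-8) top-left  bias=+0
    (1,0)@(3, 1): e=[0,28,4] → ·  [on edge]
    (2,1)@(5, 3): e=[0,20,12] → ·  [on edge]
    (2,2)@(5, 5): e=[16,12,4] → █
    (3,2)@(7, 5): e=[0,12,20] → ·  [on edge]
    (2,3)@(5, 7): e=[32,4,-4] → ·
    (3,3)@(7, 7): e=[16,4,12] → █
    (4,3)@(9, 7): e=[0,4,28] → ·  [on edge]
  covered (2 px):
    · · · · · · ·
    · · · · · · ·
    · · █ · · · ·
    · · · █ · · ·
T1:
  2·area = 24
  edge (8, 0)→(14, 3): d=(6,3) right/bottom  bias=-1
  edge (14, 3)→(6, 3): d=(-8,0) right/bottom  bias=-1
  edge (6, 3)→(8, 0): d=(2,-3) top-left  bias=+0
    (4,0)@(9, 1): e=[3,16,5] → █
    (5,0)@(11, 1): e=[-3,16,11] → ·
    (0,1)@(1, 3): e=[39,0,-15] → ·  [on edge]
    (1,1)@(3, 3): e=[33,0,-9] → ·  [on edge]
    (2,1)@(5, 3): e=[27,0,-3] → ·  [on edge]
    (3,1)@(7, 3): e=[21,0,3] → ·  [on edge]
    (4,1)@(9, 3): e=[15,0,9] → ·  [on edge]
    (5,1)@(11, 3): e=[9,0,15] → ·  [on edge]
    (6,1)@(13, 3): e=[3,0,21] → ·  [on edge]
  covered (1 px):
    · · · · █ · ·
    · · · · · · ·
    · · · · · · ·
    · · · · · · ·

Final: 3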